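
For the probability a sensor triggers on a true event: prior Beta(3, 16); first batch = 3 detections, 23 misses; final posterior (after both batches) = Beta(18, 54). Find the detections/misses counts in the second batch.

Because Beta–binomial updating is additive in the counts, the combined data contributed (α_post−α_prior, β_post−β_prior) successes and failures.
Total across both batches: 18−3=15 detections, 54−16=38 misses.
Subtract the first batch: 15−3=12 detections and 38−23=15 misses.

12 detections and 15 misses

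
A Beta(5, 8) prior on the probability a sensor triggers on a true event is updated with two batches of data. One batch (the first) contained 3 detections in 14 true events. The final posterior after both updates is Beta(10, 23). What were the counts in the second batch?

Sequential conjugate updates are equivalent to a single update on the pooled data, so total successes = posterior α − prior α and total failures = posterior β − prior β.
Total across both batches: 10−5=5 detections, 23−8=15 misses.
Subtract the first batch: 5−3=2 detections and 15−11=4 misses.

2 detections and 4 misses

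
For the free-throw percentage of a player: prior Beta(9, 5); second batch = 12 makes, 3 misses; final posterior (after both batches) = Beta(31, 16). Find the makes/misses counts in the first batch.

Sequential conjugate updates are equivalent to a single update on the pooled data, so total successes = posterior α − prior α and total failures = posterior β − prior β.
Total across both batches: 31−9=22 makes, 16−5=11 misses.
Subtract the second batch: 22−12=10 makes and 11−3=8 misses.

10 makes and 8 misses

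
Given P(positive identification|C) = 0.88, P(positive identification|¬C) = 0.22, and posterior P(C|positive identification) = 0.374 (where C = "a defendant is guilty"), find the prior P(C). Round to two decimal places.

Bayes' rule in odds form gives O(C|E) = O(C)·[P(E|C)/P(E|¬C)], hence O(C) = O(C|E)/LR.
Posterior odds = 0.374/(1−0.374) = 0.5974. LR = 0.88/0.22 = 4.0000.
Prior odds = 0.5974/4.0000 = 0.1494, so P(C) = 0.1494/(1+0.1494) ≈ 0.13.

P(C) = 0.13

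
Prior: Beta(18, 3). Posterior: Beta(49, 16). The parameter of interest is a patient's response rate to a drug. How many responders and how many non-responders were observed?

31 responders and 13 non-responders

A Beta(a, b) prior with s successes and f failures in binomial data gives a Beta(a+s, b+f) posterior.
So s = 49 − 18 = 31 and f = 16 − 3 = 13.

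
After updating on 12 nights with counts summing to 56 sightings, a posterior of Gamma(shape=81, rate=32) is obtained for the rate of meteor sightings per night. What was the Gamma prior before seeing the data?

Gamma(shape=25, rate=20)

Gamma–Poisson conjugacy: posterior shape = α + Σxᵢ, posterior rate = β + n.
So α = 81 − 56 = 25 and β = 32 − 12 = 20.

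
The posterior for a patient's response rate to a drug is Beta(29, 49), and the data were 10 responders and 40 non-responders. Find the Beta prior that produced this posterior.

Beta(19, 9)

A Beta(α, β) prior with s successes and f failures in binomial data gives a Beta(α+s, β+f) posterior.
So α = 29 − 10 = 19 and β = 49 − 40 = 9.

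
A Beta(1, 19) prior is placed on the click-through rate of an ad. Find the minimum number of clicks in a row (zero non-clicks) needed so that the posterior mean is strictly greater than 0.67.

After k clicks and 0 non-clicks the posterior is Beta(1+k, 19), with mean (1+k)/(1+19+k).
Set (1+k)/(20+k) > 0.67 and solve: k > (0.67·20 − 1)/(1 − 0.67) = 37.576.
The smallest integer exceeding 37.576 is 38, and checking k=38: (39)/(58) = 0.6724 > 0.67.

k = 38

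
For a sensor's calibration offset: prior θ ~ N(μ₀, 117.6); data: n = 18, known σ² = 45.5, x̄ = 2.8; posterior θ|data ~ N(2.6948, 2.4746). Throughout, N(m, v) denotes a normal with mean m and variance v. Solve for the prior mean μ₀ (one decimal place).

With known observation variance, the Normal–Normal posterior has precision τ_n = τ₀ + n/σ² and mean μ_n = (τ₀μ₀ + (n/σ²)x̄)/τ_n.
Here τ₀ = 1/117.6 = 0.008503 and τ_data = 18/45.5 = 0.395604, so τ_n = 0.404107.
Rearranging for μ₀: μ₀ = (μ_n·τ_n − τ_data·x̄)/τ₀ = (2.6948·0.404107 − 0.395604·2.8) / 0.008503 = -0.018704/0.008503 ≈ -2.2.

μ₀ = -2.2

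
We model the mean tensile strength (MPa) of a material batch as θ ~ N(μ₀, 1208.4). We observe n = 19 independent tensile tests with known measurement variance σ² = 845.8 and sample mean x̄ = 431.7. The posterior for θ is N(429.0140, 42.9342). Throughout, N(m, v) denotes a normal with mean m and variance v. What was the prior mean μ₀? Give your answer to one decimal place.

The posterior mean is a precision-weighted average: μ_n = (τ₀μ₀ + τ_data·x̄)/(τ₀+τ_data), with τ₀=1/σ₀² and τ_data=n/σ².
Here τ₀ = 1/1208.4 = 0.000828 and τ_data = 19/845.8 = 0.022464, so τ_n = 0.023292.
Rearranging for μ₀: μ₀ = (μ_n·τ_n − τ_data·x̄)/τ₀ = (429.0140·0.023292 − 0.022464·431.7) / 0.000828 = 0.294885/0.000828 ≈ 356.1.

μ₀ = 356.1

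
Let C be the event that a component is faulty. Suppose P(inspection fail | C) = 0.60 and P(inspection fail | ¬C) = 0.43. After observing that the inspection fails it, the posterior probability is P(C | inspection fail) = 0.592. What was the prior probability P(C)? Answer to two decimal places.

P(C) = 0.51

In odds form, posterior odds = prior odds × likelihood ratio, so prior odds = posterior odds ÷ LR.
Posterior odds = 0.592/(1−0.592) = 1.4510. LR = 0.60/0.43 = 1.3953.
Prior odds = 1.4510/1.3953 = 1.0399, so P(C) = 1.0399/(1+1.0399) ≈ 0.51.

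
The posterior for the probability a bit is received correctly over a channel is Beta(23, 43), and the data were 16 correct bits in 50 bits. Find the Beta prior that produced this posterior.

Beta(7, 9)

Under Beta–binomial conjugacy the posterior parameters are (α+s, β+f).
So α = 23 − 16 = 7 and β = 43 − 34 = 9.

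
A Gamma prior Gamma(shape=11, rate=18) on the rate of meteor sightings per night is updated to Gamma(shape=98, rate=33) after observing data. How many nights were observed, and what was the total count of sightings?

Gamma–Poisson conjugacy: posterior shape = α + Σxᵢ, posterior rate = β + n.
Matching: Σxᵢ = 98 − 11 = 87 and n = 33 − 18 = 15.

n = 15 nights with total 87 sightings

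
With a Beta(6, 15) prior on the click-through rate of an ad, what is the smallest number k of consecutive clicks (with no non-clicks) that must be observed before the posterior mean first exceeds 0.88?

After k clicks and 0 non-clicks the posterior is Beta(6+k, 15), with mean (6+k)/(6+15+k).
Set (6+k)/(21+k) > 0.88 and solve: k > (0.88·21 − 6)/(1 − 0.88) = 104.000.
The smallest integer exceeding 104.000 is 105.

k = 105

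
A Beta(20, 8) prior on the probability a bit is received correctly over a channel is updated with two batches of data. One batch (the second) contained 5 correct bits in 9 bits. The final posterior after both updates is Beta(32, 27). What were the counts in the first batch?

7 correct bits and 15 errors

Because Beta–binomial updating is additive in the counts, the combined data contributed (α_post−α_prior, β_post−β_prior) successes and failures.
Total across both batches: 32−20=12 correct bits, 27−8=19 errors.
Subtract the second batch: 12−5=7 correct bits and 19−4=15 errors.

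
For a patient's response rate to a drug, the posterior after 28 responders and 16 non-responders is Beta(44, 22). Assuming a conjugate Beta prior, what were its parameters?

Beta(16, 6)

A Beta(a, b) prior with s successes and f failures in binomial data gives a Beta(a+s, b+f) posterior.
So a = 44 − 28 = 16 and b = 22 − 16 = 6.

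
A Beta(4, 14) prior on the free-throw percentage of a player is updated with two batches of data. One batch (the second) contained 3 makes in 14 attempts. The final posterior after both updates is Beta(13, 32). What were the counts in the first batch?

Because Beta–binomial updating is additive in the counts, the combined data contributed (α_post−α_prior, β_post−β_prior) successes and failures.
Total across both batches: 13−4=9 makes, 32−14=18 misses.
Subtract the second batch: 9−3=6 makes and 18−11=7 misses.

6 makes and 7 misses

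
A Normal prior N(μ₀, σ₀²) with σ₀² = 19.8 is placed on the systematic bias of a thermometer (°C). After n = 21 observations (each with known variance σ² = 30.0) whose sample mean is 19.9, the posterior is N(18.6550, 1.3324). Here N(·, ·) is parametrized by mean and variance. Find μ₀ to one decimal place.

With known observation variance, the Normal–Normal posterior has precision τ_n = τ₀ + n/σ² and mean μ_n = (τ₀μ₀ + (n/σ²)x̄)/τ_n.
Here τ₀ = 1/19.8 = 0.050505 and τ_data = 21/30.0 = 0.700000, so τ_n = 0.750505.
Rearranging for μ₀: μ₀ = (μ_n·τ_n − τ_data·x̄)/τ₀ = (18.6550·0.750505 − 0.700000·19.9) / 0.050505 = 0.070671/0.050505 ≈ 1.4.

μ₀ = 1.4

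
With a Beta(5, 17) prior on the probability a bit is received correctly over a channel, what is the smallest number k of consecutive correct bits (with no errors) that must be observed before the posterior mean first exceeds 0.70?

After k correct bits and 0 errors the posterior is Beta(5+k, 17), with mean (5+k)/(5+17+k).
Set (5+k)/(22+k) > 0.70 and solve: k > (0.70·22 − 5)/(1 − 0.70) = 34.667.
The smallest integer exceeding 34.667 is 35, and checking k=35: (40)/(57) = 0.7018 > 0.70.

k = 35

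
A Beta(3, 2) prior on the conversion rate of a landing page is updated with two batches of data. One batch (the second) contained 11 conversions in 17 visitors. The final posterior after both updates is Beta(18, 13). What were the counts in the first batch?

4 conversions and 5 bounces

Sequential conjugate updates are equivalent to a single update on the pooled data, so total successes = posterior α − prior α and total failures = posterior β − prior β.
Total across both batches: 18−3=15 conversions, 13−2=11 bounces.
Subtract the second batch: 15−11=4 conversions and 11−6=5 bounces.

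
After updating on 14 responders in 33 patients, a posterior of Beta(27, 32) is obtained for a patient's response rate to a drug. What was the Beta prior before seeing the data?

Beta is conjugate to the binomial likelihood: posterior = Beta(a+s, b+f).
Subtract the data counts: 27−14=13, 32−19=13.

Beta(13, 13)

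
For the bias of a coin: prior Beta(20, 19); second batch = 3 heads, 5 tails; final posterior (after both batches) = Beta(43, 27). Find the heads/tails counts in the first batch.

Because Beta–binomial updating is additive in the counts, the combined data contributed (α_post−α_prior, β_post−β_prior) successes and failures.
Total across both batches: 43−20=23 heads, 27−19=8 tails.
Subtract the second batch: 23−3=20 heads and 8−5=3 tails.

20 heads and 3 tails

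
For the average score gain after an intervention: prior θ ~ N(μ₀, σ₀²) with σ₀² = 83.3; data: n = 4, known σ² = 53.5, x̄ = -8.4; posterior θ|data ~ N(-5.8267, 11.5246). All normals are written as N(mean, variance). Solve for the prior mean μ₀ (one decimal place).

μ₀ = 10.2

The posterior mean is a precision-weighted average: μ_n = (τ₀μ₀ + τ_data·x̄)/(τ₀+τ_data), with τ₀=1/σ₀² and τ_data=n/σ².
Here τ₀ = 1/83.3 = 0.012005 and τ_data = 4/53.5 = 0.074766, so τ_n = 0.086771.
Rearranging for μ₀: μ₀ = (μ_n·τ_n − τ_data·x̄)/τ₀ = (-5.8267·0.086771 − 0.074766·-8.4) / 0.012005 = 0.122446/0.012005 ≈ 10.2.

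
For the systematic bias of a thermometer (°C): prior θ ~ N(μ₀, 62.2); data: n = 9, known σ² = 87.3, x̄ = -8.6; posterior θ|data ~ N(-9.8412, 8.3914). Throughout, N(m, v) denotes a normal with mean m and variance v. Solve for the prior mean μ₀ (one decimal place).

μ₀ = -17.8

With known observation variance, the Normal–Normal posterior has precision τ_n = τ₀ + n/σ² and mean μ_n = (τ₀μ₀ + (n/σ²)x̄)/τ_n.
Here τ₀ = 1/62.2 = 0.016077 and τ_data = 9/87.3 = 0.103093, so τ_n = 0.119170.
Rearranging for μ₀: μ₀ = (μ_n·τ_n − τ_data·x̄)/τ₀ = (-9.8412·0.119170 − 0.103093·-8.6) / 0.016077 = -0.286176/0.016077 ≈ -17.8.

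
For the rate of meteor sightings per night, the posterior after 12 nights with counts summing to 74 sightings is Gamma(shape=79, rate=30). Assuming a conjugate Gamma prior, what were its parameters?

A Gamma(α, β) prior (rate parametrization) on a Poisson rate with n observations summing to S gives posterior Gamma(α+S, β+n).
So α = 79 − 74 = 5 and β = 30 − 12 = 18.

Gamma(shape=5, rate=18)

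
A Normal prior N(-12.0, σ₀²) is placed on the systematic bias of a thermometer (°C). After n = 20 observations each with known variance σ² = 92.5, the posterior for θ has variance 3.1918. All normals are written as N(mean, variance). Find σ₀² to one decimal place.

σ₀² = 10.3

Posterior precision equals prior precision plus data precision: 1/σ_n² = 1/σ₀² + n/σ².
So 1/σ₀² = 1/3.1918 − 20/92.5 = 0.313303 − 0.216216 = 0.097087.
Hence σ₀² = 1/0.097087 ≈ 10.3.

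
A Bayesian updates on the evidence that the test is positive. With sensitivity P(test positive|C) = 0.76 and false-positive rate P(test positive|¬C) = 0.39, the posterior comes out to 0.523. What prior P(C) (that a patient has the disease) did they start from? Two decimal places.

Bayes' rule in odds form gives O(C|E) = O(C)·[P(E|C)/P(E|¬C)], hence O(C) = O(C|E)/LR.
Posterior odds = 0.523/(1−0.523) = 1.0964. LR = 0.76/0.39 = 1.9487.
Prior odds = 1.0964/1.9487 = 0.5626, so P(C) = 0.5626/(1+0.5626) ≈ 0.36.

P(C) = 0.36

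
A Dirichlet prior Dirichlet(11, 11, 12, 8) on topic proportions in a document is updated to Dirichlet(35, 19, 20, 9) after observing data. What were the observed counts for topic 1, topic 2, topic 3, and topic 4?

counts (24, 8, 8, 1)

For a Dirichlet(α) prior with multinomial counts c, the posterior is Dirichlet(α + c) componentwise.
Counts are posterior − prior componentwise: 35−11=24, 19−11=8, 20−12=8, 9−8=1.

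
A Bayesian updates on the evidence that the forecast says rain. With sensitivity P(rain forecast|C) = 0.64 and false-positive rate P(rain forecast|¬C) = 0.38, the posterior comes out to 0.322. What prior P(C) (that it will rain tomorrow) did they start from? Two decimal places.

In odds form, posterior odds = prior odds × likelihood ratio, so prior odds = posterior odds ÷ LR.
Posterior odds = 0.322/(1−0.322) = 0.4749. LR = 0.64/0.38 = 1.6842.
Prior odds = 0.4749/1.6842 = 0.2820, so P(C) = 0.2820/(1+0.2820) ≈ 0.22.

P(C) = 0.22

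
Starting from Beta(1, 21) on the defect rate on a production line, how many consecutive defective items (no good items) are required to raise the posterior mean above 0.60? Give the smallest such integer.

k = 31

After k defective items and 0 good items the posterior is Beta(1+k, 21), with mean (1+k)/(1+21+k).
Set (1+k)/(22+k) > 0.60 and solve: k > (0.60·22 − 1)/(1 − 0.60) = 30.500.
The smallest integer exceeding 30.500 is 31, and checking k=31: (32)/(53) = 0.6038 > 0.60.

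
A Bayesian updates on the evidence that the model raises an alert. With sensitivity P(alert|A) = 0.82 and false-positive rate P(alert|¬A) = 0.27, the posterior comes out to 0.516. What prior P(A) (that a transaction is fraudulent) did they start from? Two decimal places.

P(A) = 0.26

In odds form, posterior odds = prior odds × likelihood ratio, so prior odds = posterior odds ÷ LR.
Posterior odds = 0.516/(1−0.516) = 1.0661. LR = 0.82/0.27 = 3.0370.
Prior odds = 1.0661/3.0370 = 0.3510, so P(A) = 0.3510/(1+0.3510) ≈ 0.26.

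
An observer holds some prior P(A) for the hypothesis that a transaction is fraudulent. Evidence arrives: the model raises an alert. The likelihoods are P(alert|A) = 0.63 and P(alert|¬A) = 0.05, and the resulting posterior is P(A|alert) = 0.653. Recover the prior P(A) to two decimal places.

P(A) = 0.13

Bayes' rule in odds form gives O(A|E) = O(A)·[P(E|A)/P(E|¬A)], hence O(A) = O(A|E)/LR.
Posterior odds = 0.653/(1−0.653) = 1.8818. LR = 0.63/0.05 = 12.6000.
Prior odds = 1.8818/12.6000 = 0.1493, so P(A) = 0.1493/(1+0.1493) ≈ 0.13.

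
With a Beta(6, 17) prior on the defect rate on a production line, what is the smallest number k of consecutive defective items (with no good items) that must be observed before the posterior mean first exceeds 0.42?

After k defective items and 0 good items the posterior is Beta(6+k, 17), with mean (6+k)/(6+17+k).
Set (6+k)/(23+k) > 0.42 and solve: k > (0.42·23 − 6)/(1 − 0.42) = 6.310.
The smallest integer exceeding 6.310 is 7, and checking k=7: (13)/(30) = 0.4333 > 0.42.

k = 7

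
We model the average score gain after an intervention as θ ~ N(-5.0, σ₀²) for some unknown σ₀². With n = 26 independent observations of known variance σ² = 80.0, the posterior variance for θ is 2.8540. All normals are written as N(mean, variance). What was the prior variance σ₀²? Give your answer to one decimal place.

Posterior precision equals prior precision plus data precision: 1/σ_n² = 1/σ₀² + n/σ².
So 1/σ₀² = 1/2.8540 − 26/80.0 = 0.350385 − 0.325000 = 0.025385.
Hence σ₀² = 1/0.025385 ≈ 39.4.

σ₀² = 39.4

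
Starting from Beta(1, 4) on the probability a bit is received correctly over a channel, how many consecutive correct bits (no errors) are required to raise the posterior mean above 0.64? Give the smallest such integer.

After k correct bits and 0 errors the posterior is Beta(1+k, 4), with mean (1+k)/(1+4+k).
Set (1+k)/(5+k) > 0.64 and solve: k > (0.64·5 − 1)/(1 − 0.64) = 6.111.
The smallest integer exceeding 6.111 is 7.

k = 7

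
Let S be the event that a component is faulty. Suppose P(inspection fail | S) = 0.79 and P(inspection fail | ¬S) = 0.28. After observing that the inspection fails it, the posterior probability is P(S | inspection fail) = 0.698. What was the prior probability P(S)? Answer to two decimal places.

Bayes' rule in odds form gives O(S|E) = O(S)·[P(E|S)/P(E|¬S)], hence O(S) = O(S|E)/LR.
Posterior odds = 0.698/(1−0.698) = 2.3113. LR = 0.79/0.28 = 2.8214.
Prior odds = 2.3113/2.8214 = 0.8192, so P(S) = 0.8192/(1+0.8192) ≈ 0.45.

P(S) = 0.45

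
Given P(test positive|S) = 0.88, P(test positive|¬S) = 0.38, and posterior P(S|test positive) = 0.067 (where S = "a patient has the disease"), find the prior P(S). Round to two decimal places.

P(S) = 0.03

Bayes' rule in odds form gives O(S|E) = O(S)·[P(E|S)/P(E|¬S)], hence O(S) = O(S|E)/LR.
Posterior odds = 0.067/(1−0.067) = 0.0718. LR = 0.88/0.38 = 2.3158.
Prior odds = 0.0718/2.3158 = 0.0310, so P(S) = 0.0310/(1+0.0310) ≈ 0.03.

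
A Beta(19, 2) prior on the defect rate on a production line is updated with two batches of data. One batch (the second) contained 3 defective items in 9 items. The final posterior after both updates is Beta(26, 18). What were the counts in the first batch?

4 defective items and 10 good items

Because Beta–binomial updating is additive in the counts, the combined data contributed (α_post−α_prior, β_post−β_prior) successes and failures.
Total across both batches: 26−19=7 defective items, 18−2=16 good items.
Subtract the second batch: 7−3=4 defective items and 16−6=10 good items.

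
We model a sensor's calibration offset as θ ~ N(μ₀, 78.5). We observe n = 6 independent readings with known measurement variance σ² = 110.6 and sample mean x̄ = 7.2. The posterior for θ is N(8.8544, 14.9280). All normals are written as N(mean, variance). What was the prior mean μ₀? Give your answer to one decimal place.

μ₀ = 15.9

With known observation variance, the Normal–Normal posterior has precision τ_n = τ₀ + n/σ² and mean μ_n = (τ₀μ₀ + (n/σ²)x̄)/τ_n.
Here τ₀ = 1/78.5 = 0.012739 and τ_data = 6/110.6 = 0.054250, so τ_n = 0.066989.
Rearranging for μ₀: μ₀ = (μ_n·τ_n − τ_data·x̄)/τ₀ = (8.8544·0.066989 − 0.054250·7.2) / 0.012739 = 0.202547/0.012739 ≈ 15.9.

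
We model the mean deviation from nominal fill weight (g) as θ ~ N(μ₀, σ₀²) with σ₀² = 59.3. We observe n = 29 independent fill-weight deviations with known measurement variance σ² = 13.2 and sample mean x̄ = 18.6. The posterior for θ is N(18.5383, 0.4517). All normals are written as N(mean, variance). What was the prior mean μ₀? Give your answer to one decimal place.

The posterior mean is a precision-weighted average: μ_n = (τ₀μ₀ + τ_data·x̄)/(τ₀+τ_data), with τ₀=1/σ₀² and τ_data=n/σ².
Here τ₀ = 1/59.3 = 0.016863 and τ_data = 29/13.2 = 2.196970, so τ_n = 2.213833.
Rearranging for μ₀: μ₀ = (μ_n·τ_n − τ_data·x̄)/τ₀ = (18.5383·2.213833 − 2.196970·18.6) / 0.016863 = 0.177058/0.016863 ≈ 10.5.

μ₀ = 10.5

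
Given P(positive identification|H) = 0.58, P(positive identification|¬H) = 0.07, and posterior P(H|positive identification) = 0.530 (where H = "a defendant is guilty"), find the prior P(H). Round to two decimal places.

In odds form, posterior odds = prior odds × likelihood ratio, so prior odds = posterior odds ÷ LR.
Posterior odds = 0.530/(1−0.530) = 1.1277. LR = 0.58/0.07 = 8.2857.
Prior odds = 1.1277/8.2857 = 0.1361, so P(H) = 0.1361/(1+0.1361) ≈ 0.12.

P(H) = 0.12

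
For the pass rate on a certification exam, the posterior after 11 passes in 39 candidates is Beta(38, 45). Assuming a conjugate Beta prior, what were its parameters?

A Beta(α, β) prior with s successes and f failures in binomial data gives a Beta(α+s, β+f) posterior.
So α = 38 − 11 = 27 and β = 45 − 28 = 17.

Beta(27, 17)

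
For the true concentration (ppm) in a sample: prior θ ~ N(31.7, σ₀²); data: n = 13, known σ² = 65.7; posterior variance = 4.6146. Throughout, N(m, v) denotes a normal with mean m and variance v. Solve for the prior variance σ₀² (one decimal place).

σ₀² = 53.1

Posterior precision equals prior precision plus data precision: 1/σ_n² = 1/σ₀² + n/σ².
So 1/σ₀² = 1/4.6146 − 13/65.7 = 0.216704 − 0.197869 = 0.018835.
Hence σ₀² = 1/0.018835 ≈ 53.1.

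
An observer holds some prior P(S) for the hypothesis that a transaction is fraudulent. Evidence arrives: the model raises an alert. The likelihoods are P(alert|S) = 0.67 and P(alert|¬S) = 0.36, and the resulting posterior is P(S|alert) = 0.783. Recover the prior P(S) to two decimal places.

P(S) = 0.66

Bayes' rule in odds form gives O(S|E) = O(S)·[P(E|S)/P(E|¬S)], hence O(S) = O(S|E)/LR.
Posterior odds = 0.783/(1−0.783) = 3.6083. LR = 0.67/0.36 = 1.8611.
Prior odds = 3.6083/1.8611 = 1.9388, so P(S) = 1.9388/(1+1.9388) ≈ 0.66.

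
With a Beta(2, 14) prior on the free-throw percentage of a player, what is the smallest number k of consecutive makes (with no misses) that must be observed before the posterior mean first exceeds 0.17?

k = 1

After k makes and 0 misses the posterior is Beta(2+k, 14), with mean (2+k)/(2+14+k).
Set (2+k)/(16+k) > 0.17 and solve: k > (0.17·16 − 2)/(1 − 0.17) = 0.867.
The smallest integer exceeding 0.867 is 1, and checking k=1: (3)/(17) = 0.1765 > 0.17.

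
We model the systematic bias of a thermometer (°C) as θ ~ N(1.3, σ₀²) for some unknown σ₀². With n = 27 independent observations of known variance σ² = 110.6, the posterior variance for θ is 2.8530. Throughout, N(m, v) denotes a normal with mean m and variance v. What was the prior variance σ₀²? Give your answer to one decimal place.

For the Normal–Normal model with known σ², precisions add: τ_n = τ₀ + n/σ².
So 1/σ₀² = 1/2.8530 − 27/110.6 = 0.350508 − 0.244123 = 0.106385.
Hence σ₀² = 1/0.106385 ≈ 9.4.

σ₀² = 9.4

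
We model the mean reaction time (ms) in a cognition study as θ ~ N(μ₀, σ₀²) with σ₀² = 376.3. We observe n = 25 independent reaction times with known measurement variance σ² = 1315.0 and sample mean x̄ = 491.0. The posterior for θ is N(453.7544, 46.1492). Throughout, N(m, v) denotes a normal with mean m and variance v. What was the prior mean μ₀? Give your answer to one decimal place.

With known observation variance, the Normal–Normal posterior has precision τ_n = τ₀ + n/σ² and mean μ_n = (τ₀μ₀ + (n/σ²)x̄)/τ_n.
Here τ₀ = 1/376.3 = 0.002657 and τ_data = 25/1315.0 = 0.019011, so τ_n = 0.021668.
Rearranging for μ₀: μ₀ = (μ_n·τ_n − τ_data·x̄)/τ₀ = (453.7544·0.021668 − 0.019011·491.0) / 0.002657 = 0.497549/0.002657 ≈ 187.3.

μ₀ = 187.3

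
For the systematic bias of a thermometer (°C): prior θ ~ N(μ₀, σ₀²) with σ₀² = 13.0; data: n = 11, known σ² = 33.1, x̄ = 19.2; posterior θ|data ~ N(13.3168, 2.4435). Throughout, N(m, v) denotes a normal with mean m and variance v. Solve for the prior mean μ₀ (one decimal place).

The posterior mean is a precision-weighted average: μ_n = (τ₀μ₀ + τ_data·x̄)/(τ₀+τ_data), with τ₀=1/σ₀² and τ_data=n/σ².
Here τ₀ = 1/13.0 = 0.076923 and τ_data = 11/33.1 = 0.332326, so τ_n = 0.409249.
Rearranging for μ₀: μ₀ = (μ_n·τ_n − τ_data·x̄)/τ₀ = (13.3168·0.409249 − 0.332326·19.2) / 0.076923 = -0.930772/0.076923 ≈ -12.1.

μ₀ = -12.1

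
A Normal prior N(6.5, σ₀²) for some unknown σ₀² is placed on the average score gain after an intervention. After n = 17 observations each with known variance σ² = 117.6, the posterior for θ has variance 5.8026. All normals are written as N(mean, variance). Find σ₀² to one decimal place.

σ₀² = 36.0

For the Normal–Normal model with known σ², precisions add: τ_n = τ₀ + n/σ².
So 1/σ₀² = 1/5.8026 − 17/117.6 = 0.172337 − 0.144558 = 0.027779.
Hence σ₀² = 1/0.027779 ≈ 36.0.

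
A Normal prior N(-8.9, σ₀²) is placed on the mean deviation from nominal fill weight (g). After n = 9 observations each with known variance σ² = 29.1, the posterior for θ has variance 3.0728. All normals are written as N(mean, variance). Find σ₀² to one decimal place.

Posterior precision equals prior precision plus data precision: 1/σ_n² = 1/σ₀² + n/σ².
So 1/σ₀² = 1/3.0728 − 9/29.1 = 0.325436 − 0.309278 = 0.016158.
Hence σ₀² = 1/0.016158 ≈ 61.9.

σ₀² = 61.9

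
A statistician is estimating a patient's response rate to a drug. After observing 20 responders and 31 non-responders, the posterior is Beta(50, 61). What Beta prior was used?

Beta(30, 30)

A Beta(a, b) prior with s successes and f failures in binomial data gives a Beta(a+s, b+f) posterior.
Subtract the data counts: 50−20=30, 61−31=30.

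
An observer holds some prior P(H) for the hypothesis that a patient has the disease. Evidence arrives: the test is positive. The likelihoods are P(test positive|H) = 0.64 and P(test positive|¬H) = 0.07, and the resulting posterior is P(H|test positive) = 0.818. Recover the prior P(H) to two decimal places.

P(H) = 0.33

Bayes' rule in odds form gives O(H|E) = O(H)·[P(E|H)/P(E|¬H)], hence O(H) = O(H|E)/LR.
Posterior odds = 0.818/(1−0.818) = 4.4945. LR = 0.64/0.07 = 9.1429.
Prior odds = 4.4945/9.1429 = 0.4916, so P(H) = 0.4916/(1+0.4916) ≈ 0.33.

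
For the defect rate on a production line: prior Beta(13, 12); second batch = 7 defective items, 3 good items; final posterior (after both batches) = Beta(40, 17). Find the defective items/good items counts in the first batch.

Sequential conjugate updates are equivalent to a single update on the pooled data, so total successes = posterior α − prior α and total failures = posterior β − prior β.
Total across both batches: 40−13=27 defective items, 17−12=5 good items.
Subtract the second batch: 27−7=20 defective items and 5−3=2 good items.

20 defective items and 2 good items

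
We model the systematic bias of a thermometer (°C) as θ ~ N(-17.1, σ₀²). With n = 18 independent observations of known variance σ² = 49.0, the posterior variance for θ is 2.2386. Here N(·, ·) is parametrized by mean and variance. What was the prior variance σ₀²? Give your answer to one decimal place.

σ₀² = 12.6

Posterior precision equals prior precision plus data precision: 1/σ_n² = 1/σ₀² + n/σ².
So 1/σ₀² = 1/2.2386 − 18/49.0 = 0.446708 − 0.367347 = 0.079361.
Hence σ₀² = 1/0.079361 ≈ 12.6.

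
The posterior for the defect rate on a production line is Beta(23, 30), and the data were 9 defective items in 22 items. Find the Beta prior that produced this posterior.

Beta(14, 17)

A Beta(a, b) prior with s successes and f failures in binomial data gives a Beta(a+s, b+f) posterior.
Subtract the data counts: 23−9=14, 30−13=17.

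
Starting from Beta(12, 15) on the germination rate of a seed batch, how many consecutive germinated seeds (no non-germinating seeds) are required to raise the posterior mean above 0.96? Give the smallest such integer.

After k germinated seeds and 0 non-germinating seeds the posterior is Beta(12+k, 15), with mean (12+k)/(12+15+k).
Set (12+k)/(27+k) > 0.96 and solve: k > (0.96·27 − 12)/(1 − 0.96) = 348.000.
The smallest integer exceeding 348.000 is 349.

k = 349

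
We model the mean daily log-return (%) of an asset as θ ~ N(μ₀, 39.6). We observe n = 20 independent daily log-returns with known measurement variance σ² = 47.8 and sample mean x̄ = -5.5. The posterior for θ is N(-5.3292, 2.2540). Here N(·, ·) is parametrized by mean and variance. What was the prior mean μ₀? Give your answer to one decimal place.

With known observation variance, the Normal–Normal posterior has precision τ_n = τ₀ + n/σ² and mean μ_n = (τ₀μ₀ + (n/σ²)x̄)/τ_n.
Here τ₀ = 1/39.6 = 0.025253 and τ_data = 20/47.8 = 0.418410, so τ_n = 0.443663.
Rearranging for μ₀: μ₀ = (μ_n·τ_n − τ_data·x̄)/τ₀ = (-5.3292·0.443663 − 0.418410·-5.5) / 0.025253 = -0.063114/0.025253 ≈ -2.5.

μ₀ = -2.5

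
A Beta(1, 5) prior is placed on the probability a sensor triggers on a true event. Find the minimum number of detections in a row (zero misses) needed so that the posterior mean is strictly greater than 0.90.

After k detections and 0 misses the posterior is Beta(1+k, 5), with mean (1+k)/(1+5+k).
Set (1+k)/(6+k) > 0.90 and solve: k > (0.90·6 − 1)/(1 − 0.90) = 44.000.
The smallest integer exceeding 44.000 is 45.

k = 45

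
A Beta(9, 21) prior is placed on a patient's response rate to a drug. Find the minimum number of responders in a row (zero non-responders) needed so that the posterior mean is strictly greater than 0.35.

After k responders and 0 non-responders the posterior is Beta(9+k, 21), with mean (9+k)/(9+21+k).
Set (9+k)/(30+k) > 0.35 and solve: k > (0.35·30 − 9)/(1 − 0.35) = 2.308.
The smallest integer exceeding 2.308 is 3, and checking k=3: (12)/(33) = 0.3636 > 0.35.

k = 3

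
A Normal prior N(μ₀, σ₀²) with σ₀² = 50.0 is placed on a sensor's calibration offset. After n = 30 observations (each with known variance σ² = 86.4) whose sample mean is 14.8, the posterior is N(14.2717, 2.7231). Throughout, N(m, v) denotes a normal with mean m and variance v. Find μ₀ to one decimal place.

The posterior mean is a precision-weighted average: μ_n = (τ₀μ₀ + τ_data·x̄)/(τ₀+τ_data), with τ₀=1/σ₀² and τ_data=n/σ².
Here τ₀ = 1/50.0 = 0.020000 and τ_data = 30/86.4 = 0.347222, so τ_n = 0.367222.
Rearranging for μ₀: μ₀ = (μ_n·τ_n − τ_data·x̄)/τ₀ = (14.2717·0.367222 − 0.347222·14.8) / 0.020000 = 0.101997/0.020000 ≈ 5.1.

μ₀ = 5.1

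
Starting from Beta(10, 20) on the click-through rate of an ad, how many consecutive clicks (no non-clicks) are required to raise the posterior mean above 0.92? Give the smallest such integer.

After k clicks and 0 non-clicks the posterior is Beta(10+k, 20), with mean (10+k)/(10+20+k).
Set (10+k)/(30+k) > 0.92 and solve: k > (0.92·30 − 10)/(1 − 0.92) = 220.000.
The smallest integer exceeding 220.000 is 221.

k = 221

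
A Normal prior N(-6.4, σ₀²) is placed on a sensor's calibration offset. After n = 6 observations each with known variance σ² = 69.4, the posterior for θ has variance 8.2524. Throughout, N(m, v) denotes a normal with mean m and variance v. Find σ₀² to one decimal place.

Posterior precision equals prior precision plus data precision: 1/σ_n² = 1/σ₀² + n/σ².
So 1/σ₀² = 1/8.2524 − 6/69.4 = 0.121177 − 0.086455 = 0.034722.
Hence σ₀² = 1/0.034722 ≈ 28.8.

σ₀² = 28.8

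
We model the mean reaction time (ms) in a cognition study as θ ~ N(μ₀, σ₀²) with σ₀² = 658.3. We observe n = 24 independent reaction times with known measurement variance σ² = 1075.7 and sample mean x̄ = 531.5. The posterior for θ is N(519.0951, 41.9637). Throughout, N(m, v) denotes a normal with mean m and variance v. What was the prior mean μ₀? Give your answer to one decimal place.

With known observation variance, the Normal–Normal posterior has precision τ_n = τ₀ + n/σ² and mean μ_n = (τ₀μ₀ + (n/σ²)x̄)/τ_n.
Here τ₀ = 1/658.3 = 0.001519 and τ_data = 24/1075.7 = 0.022311, so τ_n = 0.023830.
Rearranging for μ₀: μ₀ = (μ_n·τ_n − τ_data·x̄)/τ₀ = (519.0951·0.023830 − 0.022311·531.5) / 0.001519 = 0.511740/0.001519 ≈ 336.9.

μ₀ = 336.9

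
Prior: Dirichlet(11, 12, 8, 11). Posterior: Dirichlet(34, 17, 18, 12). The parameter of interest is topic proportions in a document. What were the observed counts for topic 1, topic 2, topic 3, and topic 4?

counts (23, 5, 10, 1)

For a Dirichlet(α) prior with multinomial counts c, the posterior is Dirichlet(α + c) componentwise.
Counts are posterior − prior componentwise: 34−11=23, 17−12=5, 18−8=10, 12−11=1.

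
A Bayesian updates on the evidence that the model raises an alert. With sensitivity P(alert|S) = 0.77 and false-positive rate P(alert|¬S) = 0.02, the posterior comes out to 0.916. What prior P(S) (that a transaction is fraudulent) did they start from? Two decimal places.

Bayes' rule in odds form gives O(S|E) = O(S)·[P(E|S)/P(E|¬S)], hence O(S) = O(S|E)/LR.
Posterior odds = 0.916/(1−0.916) = 10.9048. LR = 0.77/0.02 = 38.5000.
Prior odds = 10.9048/38.5000 = 0.2832, so P(S) = 0.2832/(1+0.2832) ≈ 0.22.

P(S) = 0.22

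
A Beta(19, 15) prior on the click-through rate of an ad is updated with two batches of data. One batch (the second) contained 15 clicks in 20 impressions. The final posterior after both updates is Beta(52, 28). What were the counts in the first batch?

18 clicks and 8 non-clicks

Because Beta–binomial updating is additive in the counts, the combined data contributed (α_post−α_prior, β_post−β_prior) successes and failures.
Total across both batches: 52−19=33 clicks, 28−15=13 non-clicks.
Subtract the second batch: 33−15=18 clicks and 13−5=8 non-clicks.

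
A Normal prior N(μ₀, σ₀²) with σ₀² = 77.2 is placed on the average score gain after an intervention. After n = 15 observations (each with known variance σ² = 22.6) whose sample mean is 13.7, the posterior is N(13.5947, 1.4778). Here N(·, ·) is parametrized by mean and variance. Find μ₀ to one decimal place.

μ₀ = 8.2

With known observation variance, the Normal–Normal posterior has precision τ_n = τ₀ + n/σ² and mean μ_n = (τ₀μ₀ + (n/σ²)x̄)/τ_n.
Here τ₀ = 1/77.2 = 0.012953 and τ_data = 15/22.6 = 0.663717, so τ_n = 0.676670.
Rearranging for μ₀: μ₀ = (μ_n·τ_n − τ_data·x̄)/τ₀ = (13.5947·0.676670 − 0.663717·13.7) / 0.012953 = 0.106203/0.012953 ≈ 8.2.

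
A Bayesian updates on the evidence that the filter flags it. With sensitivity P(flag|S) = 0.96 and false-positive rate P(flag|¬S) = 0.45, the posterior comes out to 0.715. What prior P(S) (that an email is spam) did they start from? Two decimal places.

P(S) = 0.54

Bayes' rule in odds form gives O(S|E) = O(S)·[P(E|S)/P(E|¬S)], hence O(S) = O(S|E)/LR.
Posterior odds = 0.715/(1−0.715) = 2.5088. LR = 0.96/0.45 = 2.1333.
Prior odds = 2.5088/2.1333 = 1.1760, so P(S) = 1.1760/(1+1.1760) ≈ 0.54.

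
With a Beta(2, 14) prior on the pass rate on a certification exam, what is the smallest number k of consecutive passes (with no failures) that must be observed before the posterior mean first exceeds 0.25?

After k passes and 0 failures the posterior is Beta(2+k, 14), with mean (2+k)/(2+14+k).
Set (2+k)/(16+k) > 0.25 and solve: k > (0.25·16 − 2)/(1 − 0.25) = 2.667.
The smallest integer exceeding 2.667 is 3, and checking k=3: (5)/(19) = 0.2632 > 0.25.

k = 3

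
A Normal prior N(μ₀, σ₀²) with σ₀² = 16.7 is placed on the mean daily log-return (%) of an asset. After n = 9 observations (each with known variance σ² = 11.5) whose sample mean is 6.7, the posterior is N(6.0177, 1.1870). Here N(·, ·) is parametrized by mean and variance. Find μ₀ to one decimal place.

With known observation variance, the Normal–Normal posterior has precision τ_n = τ₀ + n/σ² and mean μ_n = (τ₀μ₀ + (n/σ²)x̄)/τ_n.
Here τ₀ = 1/16.7 = 0.059880 and τ_data = 9/11.5 = 0.782609, so τ_n = 0.842489.
Rearranging for μ₀: μ₀ = (μ_n·τ_n − τ_data·x̄)/τ₀ = (6.0177·0.842489 − 0.782609·6.7) / 0.059880 = -0.173634/0.059880 ≈ -2.9.

μ₀ = -2.9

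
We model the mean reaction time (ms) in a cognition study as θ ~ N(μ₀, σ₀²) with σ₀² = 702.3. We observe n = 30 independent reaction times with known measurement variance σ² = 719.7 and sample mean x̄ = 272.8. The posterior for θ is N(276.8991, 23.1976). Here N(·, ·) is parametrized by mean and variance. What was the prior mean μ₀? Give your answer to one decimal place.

μ₀ = 396.9

With known observation variance, the Normal–Normal posterior has precision τ_n = τ₀ + n/σ² and mean μ_n = (τ₀μ₀ + (n/σ²)x̄)/τ_n.
Here τ₀ = 1/702.3 = 0.001424 and τ_data = 30/719.7 = 0.041684, so τ_n = 0.043108.
Rearranging for μ₀: μ₀ = (μ_n·τ_n − τ_data·x̄)/τ₀ = (276.8991·0.043108 − 0.041684·272.8) / 0.001424 = 0.565171/0.001424 ≈ 396.9.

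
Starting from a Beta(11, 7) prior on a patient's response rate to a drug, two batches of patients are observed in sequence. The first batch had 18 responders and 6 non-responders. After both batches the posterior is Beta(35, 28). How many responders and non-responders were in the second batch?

Sequential conjugate updates are equivalent to a single update on the pooled data, so total successes = posterior α − prior α and total failures = posterior β − prior β.
Total across both batches: 35−11=24 responders, 28−7=21 non-responders.
Subtract the first batch: 24−18=6 responders and 21−6=15 non-responders.

6 responders and 15 non-responders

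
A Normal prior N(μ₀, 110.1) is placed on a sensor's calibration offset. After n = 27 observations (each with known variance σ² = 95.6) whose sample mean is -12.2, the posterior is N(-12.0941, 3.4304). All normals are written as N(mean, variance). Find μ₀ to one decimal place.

μ₀ = -8.8

With known observation variance, the Normal–Normal posterior has precision τ_n = τ₀ + n/σ² and mean μ_n = (τ₀μ₀ + (n/σ²)x̄)/τ_n.
Here τ₀ = 1/110.1 = 0.009083 and τ_data = 27/95.6 = 0.282427, so τ_n = 0.291510.
Rearranging for μ₀: μ₀ = (μ_n·τ_n − τ_data·x̄)/τ₀ = (-12.0941·0.291510 − 0.282427·-12.2) / 0.009083 = -0.079942/0.009083 ≈ -8.8.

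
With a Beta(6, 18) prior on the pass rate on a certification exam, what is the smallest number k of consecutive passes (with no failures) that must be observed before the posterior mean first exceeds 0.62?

k = 24

After k passes and 0 failures the posterior is Beta(6+k, 18), with mean (6+k)/(6+18+k).
Set (6+k)/(24+k) > 0.62 and solve: k > (0.62·24 − 6)/(1 − 0.62) = 23.368.
The smallest integer exceeding 23.368 is 24.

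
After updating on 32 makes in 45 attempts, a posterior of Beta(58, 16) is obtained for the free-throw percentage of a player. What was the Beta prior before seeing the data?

A Beta(α, β) prior with s successes and f failures in binomial data gives a Beta(α+s, β+f) posterior.
So α = 58 − 32 = 26 and β = 16 − 13 = 3.

Beta(26, 3)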